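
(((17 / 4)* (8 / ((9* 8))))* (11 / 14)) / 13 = 187 / 6552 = 0.03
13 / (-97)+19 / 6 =1765 / 582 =3.03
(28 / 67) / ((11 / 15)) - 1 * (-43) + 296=250263 / 737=339.57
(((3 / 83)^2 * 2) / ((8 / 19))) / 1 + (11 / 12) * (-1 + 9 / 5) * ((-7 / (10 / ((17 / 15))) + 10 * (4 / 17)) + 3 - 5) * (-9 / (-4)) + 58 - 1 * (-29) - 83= 384078933 / 117113000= 3.28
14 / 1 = 14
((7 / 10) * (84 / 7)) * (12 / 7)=72 / 5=14.40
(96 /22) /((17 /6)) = 288 /187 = 1.54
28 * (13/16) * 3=273/4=68.25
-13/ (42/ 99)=-429/ 14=-30.64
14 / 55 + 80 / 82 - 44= -96446 / 2255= -42.77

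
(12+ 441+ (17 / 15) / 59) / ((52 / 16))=139.39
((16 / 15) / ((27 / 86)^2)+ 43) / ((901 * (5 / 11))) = 6473951 / 49262175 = 0.13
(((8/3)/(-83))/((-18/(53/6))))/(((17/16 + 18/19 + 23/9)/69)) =741152/3110259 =0.24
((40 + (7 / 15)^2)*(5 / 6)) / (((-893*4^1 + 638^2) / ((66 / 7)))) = 99539 / 127093680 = 0.00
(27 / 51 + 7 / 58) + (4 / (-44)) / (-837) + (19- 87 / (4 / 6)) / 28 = -846933529 / 254186856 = -3.33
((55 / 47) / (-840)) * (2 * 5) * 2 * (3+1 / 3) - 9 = -26924 / 2961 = -9.09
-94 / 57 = -1.65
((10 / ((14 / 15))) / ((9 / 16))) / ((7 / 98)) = 800 / 3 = 266.67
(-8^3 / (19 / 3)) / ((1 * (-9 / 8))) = 4096 / 57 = 71.86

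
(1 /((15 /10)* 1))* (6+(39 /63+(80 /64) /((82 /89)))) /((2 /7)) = 54937 /2952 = 18.61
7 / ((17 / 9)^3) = 5103 / 4913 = 1.04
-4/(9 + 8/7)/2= -14/71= -0.20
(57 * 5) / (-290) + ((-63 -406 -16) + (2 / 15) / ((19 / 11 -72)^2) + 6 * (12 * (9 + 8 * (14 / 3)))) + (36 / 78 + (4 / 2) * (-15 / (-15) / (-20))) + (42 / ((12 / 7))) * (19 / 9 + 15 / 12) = 237834214914733 / 81096635880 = 2932.73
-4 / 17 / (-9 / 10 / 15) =200 / 51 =3.92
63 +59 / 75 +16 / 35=33728 / 525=64.24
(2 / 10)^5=1 / 3125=0.00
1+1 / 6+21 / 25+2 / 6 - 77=-3733 / 50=-74.66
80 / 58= 40 / 29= 1.38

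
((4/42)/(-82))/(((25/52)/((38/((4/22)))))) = -10868/21525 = -0.50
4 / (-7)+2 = 10 / 7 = 1.43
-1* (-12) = 12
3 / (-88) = -3 / 88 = -0.03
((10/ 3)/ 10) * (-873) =-291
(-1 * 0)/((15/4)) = 0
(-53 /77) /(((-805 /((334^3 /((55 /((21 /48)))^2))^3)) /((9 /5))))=115706772443586942010676619 /5737023142400000000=20168433.97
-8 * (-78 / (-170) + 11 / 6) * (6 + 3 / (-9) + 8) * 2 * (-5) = 383432 / 153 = 2506.09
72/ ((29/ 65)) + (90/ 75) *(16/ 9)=163.51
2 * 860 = 1720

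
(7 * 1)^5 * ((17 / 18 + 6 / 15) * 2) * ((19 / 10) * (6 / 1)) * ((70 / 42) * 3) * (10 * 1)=77278586 / 3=25759528.67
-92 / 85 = -1.08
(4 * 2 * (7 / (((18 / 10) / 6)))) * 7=3920 / 3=1306.67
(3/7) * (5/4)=15/28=0.54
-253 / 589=-0.43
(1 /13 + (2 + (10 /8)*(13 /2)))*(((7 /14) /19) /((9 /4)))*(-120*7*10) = -742700 /741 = -1002.29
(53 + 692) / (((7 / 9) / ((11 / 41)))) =256.99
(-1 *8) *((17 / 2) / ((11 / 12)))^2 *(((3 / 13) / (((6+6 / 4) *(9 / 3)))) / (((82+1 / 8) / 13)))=-147968 / 132495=-1.12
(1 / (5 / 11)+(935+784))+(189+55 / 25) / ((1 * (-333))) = 2864842 / 1665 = 1720.63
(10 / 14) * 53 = 37.86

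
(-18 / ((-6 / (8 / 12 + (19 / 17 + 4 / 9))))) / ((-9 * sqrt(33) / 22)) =-682 * sqrt(33) / 1377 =-2.85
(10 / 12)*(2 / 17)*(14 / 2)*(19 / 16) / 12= 665 / 9792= 0.07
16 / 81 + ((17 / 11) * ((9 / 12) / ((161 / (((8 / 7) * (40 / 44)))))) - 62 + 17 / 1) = -494793223 / 11045727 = -44.79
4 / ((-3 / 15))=-20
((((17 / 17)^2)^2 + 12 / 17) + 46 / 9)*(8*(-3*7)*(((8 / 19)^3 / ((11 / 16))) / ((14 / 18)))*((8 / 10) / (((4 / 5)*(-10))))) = 102531072 / 6413165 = 15.99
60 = 60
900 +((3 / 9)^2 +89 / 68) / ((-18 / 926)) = 4554853 / 5508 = 826.95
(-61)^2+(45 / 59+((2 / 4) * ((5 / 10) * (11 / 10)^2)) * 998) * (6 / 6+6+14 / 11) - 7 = 807071051 / 129800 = 6217.80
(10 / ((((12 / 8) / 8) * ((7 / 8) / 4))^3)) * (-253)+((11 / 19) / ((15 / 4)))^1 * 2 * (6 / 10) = -161296153809032 / 4398975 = -36666758.46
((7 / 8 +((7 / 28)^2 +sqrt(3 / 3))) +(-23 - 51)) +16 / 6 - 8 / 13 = -43687 / 624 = -70.01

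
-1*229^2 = -52441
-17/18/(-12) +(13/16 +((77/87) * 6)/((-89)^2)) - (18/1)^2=-32063404819/99234288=-323.11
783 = 783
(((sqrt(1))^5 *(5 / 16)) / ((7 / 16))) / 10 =1 / 14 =0.07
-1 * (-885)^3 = 693154125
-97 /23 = -4.22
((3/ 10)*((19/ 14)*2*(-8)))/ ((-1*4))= 57/ 35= 1.63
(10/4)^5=3125/32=97.66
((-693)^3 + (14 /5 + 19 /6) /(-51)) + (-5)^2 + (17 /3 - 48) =-509203238909 /1530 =-332812574.45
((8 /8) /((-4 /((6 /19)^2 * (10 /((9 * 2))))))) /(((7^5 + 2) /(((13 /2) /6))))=-5 /5601276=-0.00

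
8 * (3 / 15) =8 / 5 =1.60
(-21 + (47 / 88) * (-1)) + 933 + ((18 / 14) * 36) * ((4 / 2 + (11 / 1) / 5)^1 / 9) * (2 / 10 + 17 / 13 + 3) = 28852597 / 28600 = 1008.83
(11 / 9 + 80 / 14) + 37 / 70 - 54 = -29317 / 630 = -46.53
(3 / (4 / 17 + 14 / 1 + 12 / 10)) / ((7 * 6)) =85 / 18368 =0.00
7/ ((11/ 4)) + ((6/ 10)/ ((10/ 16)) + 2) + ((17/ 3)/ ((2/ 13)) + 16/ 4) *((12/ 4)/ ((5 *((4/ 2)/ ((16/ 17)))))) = 79638/ 4675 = 17.03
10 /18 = 5 /9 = 0.56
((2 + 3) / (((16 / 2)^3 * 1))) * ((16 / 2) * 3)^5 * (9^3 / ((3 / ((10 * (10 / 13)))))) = 145351384.62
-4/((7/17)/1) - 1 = -75/7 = -10.71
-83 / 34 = -2.44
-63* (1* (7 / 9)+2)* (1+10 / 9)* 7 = -23275 / 9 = -2586.11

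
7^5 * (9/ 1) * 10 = 1512630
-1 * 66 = -66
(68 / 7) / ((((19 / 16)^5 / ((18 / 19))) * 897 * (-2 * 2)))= -106954752 / 98467028933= -0.00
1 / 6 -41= -40.83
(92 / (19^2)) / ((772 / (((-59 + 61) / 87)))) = 46 / 6061551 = 0.00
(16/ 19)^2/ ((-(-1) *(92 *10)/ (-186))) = -0.14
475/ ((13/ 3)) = 1425/ 13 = 109.62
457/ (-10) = -457/ 10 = -45.70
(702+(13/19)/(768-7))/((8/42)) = 213154851/57836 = 3685.50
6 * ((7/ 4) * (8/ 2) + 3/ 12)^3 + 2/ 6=219533/ 96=2286.80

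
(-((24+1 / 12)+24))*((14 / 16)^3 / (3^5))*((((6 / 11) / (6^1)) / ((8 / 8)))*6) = -0.07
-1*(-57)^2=-3249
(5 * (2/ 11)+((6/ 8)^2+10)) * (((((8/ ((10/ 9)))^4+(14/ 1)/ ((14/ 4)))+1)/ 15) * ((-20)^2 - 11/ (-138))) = 62525612385223/ 75900000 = 823789.36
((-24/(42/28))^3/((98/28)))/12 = -2048/21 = -97.52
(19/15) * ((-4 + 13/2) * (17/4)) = 323/24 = 13.46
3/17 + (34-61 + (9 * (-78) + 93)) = -10809/17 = -635.82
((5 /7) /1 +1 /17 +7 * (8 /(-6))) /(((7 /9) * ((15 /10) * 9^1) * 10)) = -3056 /37485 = -0.08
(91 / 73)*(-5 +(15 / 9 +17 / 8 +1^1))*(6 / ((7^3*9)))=-65 / 128772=-0.00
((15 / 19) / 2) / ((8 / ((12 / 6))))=15 / 152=0.10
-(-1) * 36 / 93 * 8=96 / 31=3.10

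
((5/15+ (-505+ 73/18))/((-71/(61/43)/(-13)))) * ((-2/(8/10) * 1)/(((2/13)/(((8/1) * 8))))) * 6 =7431551920/9159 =811393.37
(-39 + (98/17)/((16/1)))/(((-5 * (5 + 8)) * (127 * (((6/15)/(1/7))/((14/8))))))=5255/1796288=0.00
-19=-19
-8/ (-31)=8/ 31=0.26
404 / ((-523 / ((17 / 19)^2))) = -116756 / 188803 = -0.62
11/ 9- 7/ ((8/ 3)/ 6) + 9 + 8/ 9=-167/ 36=-4.64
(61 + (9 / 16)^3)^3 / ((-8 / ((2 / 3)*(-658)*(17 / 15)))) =17601108771109287725 / 1236950581248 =14229435.71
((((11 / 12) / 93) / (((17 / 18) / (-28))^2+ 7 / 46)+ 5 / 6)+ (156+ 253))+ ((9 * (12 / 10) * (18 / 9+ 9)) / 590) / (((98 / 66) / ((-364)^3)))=-1607045648671818823 / 245736118050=-6539720.99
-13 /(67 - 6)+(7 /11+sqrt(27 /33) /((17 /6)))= 18* sqrt(11) /187+284 /671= 0.74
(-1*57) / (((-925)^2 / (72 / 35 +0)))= -4104 / 29946875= -0.00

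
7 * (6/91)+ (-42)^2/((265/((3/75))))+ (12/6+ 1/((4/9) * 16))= 15810773/5512000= 2.87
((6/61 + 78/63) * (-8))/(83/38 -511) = 520448/24768135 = 0.02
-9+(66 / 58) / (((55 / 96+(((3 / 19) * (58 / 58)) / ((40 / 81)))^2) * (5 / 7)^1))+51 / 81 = -6.01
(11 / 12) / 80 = 11 / 960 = 0.01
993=993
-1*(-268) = 268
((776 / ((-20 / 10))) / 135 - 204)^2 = 779973184 / 18225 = 42796.88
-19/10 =-1.90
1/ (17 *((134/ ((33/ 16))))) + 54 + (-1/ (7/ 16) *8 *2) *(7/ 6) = 1239331/ 109344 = 11.33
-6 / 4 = -1.50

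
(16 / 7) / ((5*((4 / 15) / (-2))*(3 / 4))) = -32 / 7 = -4.57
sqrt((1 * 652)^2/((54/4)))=652 * sqrt(6)/9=177.45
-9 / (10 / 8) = -36 / 5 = -7.20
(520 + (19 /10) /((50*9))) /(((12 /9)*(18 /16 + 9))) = 2340019 /60750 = 38.52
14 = 14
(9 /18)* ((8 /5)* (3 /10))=6 /25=0.24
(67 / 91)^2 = 0.54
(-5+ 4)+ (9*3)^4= 531440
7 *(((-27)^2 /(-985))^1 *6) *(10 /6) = -10206 /197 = -51.81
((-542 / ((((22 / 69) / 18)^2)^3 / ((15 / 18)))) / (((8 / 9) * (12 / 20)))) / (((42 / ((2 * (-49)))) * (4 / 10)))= 159929874568348.96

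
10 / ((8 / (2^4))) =20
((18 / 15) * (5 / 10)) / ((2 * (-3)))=-1 / 10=-0.10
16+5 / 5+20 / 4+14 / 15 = 344 / 15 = 22.93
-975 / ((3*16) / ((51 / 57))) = -5525 / 304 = -18.17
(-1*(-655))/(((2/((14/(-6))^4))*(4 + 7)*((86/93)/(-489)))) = -7946625715/17028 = -466679.92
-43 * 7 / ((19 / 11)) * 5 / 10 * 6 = -9933 / 19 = -522.79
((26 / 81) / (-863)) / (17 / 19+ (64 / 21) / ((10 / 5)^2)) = -3458 / 15401961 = -0.00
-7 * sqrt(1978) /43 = -7.24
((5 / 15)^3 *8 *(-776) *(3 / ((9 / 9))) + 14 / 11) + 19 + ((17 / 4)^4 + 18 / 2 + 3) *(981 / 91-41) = -966116401 / 88704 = -10891.46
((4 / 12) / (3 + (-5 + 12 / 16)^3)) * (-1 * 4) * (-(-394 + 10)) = 32768 / 4721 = 6.94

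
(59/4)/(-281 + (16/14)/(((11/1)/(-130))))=-4543/90708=-0.05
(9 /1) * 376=3384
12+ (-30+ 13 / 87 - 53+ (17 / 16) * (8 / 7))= -84817 / 1218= -69.64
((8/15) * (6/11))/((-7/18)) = -288/385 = -0.75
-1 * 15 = -15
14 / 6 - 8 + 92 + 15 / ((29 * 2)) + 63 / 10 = 40408 / 435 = 92.89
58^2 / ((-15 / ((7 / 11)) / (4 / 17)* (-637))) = 13456 / 255255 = 0.05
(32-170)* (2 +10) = -1656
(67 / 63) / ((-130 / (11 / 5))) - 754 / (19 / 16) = -494034803 / 778050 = -634.97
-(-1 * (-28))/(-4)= 7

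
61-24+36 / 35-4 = 1191 / 35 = 34.03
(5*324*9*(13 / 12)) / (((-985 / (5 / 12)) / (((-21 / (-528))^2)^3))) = -619421985 / 23420826904690688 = -0.00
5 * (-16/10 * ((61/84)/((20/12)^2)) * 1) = -366/175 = -2.09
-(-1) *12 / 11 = 12 / 11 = 1.09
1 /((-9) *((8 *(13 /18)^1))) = -1 /52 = -0.02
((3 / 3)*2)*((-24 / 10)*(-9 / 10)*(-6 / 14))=-324 / 175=-1.85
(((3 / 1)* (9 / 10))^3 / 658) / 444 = 6561 / 97384000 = 0.00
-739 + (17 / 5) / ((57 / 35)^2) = -2396846 / 3249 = -737.72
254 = 254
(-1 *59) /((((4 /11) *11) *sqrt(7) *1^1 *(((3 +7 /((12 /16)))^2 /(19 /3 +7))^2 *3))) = -70800 *sqrt(7) /13119127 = -0.01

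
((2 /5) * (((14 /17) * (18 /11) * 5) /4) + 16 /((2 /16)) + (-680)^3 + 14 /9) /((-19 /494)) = 13758909757424 /1683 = 8175228614.04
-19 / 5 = -3.80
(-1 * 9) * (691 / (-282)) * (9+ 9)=18657 / 47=396.96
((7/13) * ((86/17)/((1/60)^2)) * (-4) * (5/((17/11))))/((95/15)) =-20037.71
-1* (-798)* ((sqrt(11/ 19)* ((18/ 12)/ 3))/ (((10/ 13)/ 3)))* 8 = 3276* sqrt(209)/ 5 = 9472.12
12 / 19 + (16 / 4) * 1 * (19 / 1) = 1456 / 19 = 76.63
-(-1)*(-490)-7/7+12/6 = -489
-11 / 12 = -0.92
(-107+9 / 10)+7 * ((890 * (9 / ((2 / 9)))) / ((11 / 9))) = 22696679 / 110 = 206333.45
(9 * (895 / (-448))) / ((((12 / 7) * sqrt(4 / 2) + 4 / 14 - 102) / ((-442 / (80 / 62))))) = -982289529 / 16212992 - 33110883 * sqrt(2) / 32425984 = -62.03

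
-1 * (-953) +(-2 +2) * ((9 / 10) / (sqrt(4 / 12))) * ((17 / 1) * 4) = 953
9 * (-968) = -8712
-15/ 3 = -5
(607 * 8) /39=124.51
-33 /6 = -11 /2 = -5.50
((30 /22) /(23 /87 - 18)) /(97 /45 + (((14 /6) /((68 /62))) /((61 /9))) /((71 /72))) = -4323745575 /139118159147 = -0.03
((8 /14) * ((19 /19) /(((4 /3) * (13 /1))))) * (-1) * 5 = -0.16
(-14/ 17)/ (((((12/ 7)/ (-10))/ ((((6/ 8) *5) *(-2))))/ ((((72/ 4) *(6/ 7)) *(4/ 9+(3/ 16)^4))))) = -138008325/ 557056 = -247.75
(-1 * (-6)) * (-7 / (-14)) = 3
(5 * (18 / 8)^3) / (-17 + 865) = 3645 / 54272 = 0.07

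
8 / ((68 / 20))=40 / 17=2.35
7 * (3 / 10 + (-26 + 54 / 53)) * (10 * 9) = -824103 / 53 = -15549.11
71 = 71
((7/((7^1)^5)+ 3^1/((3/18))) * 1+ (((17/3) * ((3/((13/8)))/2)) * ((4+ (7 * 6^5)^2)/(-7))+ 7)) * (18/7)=-1243896132152412/218491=-5693122976.01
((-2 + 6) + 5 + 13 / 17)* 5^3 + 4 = 20818 / 17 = 1224.59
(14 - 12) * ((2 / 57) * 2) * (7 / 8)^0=8 / 57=0.14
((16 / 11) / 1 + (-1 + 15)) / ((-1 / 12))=-2040 / 11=-185.45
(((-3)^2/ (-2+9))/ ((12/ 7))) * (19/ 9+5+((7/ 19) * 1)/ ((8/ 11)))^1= 10421/ 1824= 5.71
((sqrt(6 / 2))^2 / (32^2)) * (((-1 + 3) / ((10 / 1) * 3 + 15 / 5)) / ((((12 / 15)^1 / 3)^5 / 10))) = 3796875 / 2883584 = 1.32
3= 3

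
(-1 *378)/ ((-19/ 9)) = 3402/ 19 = 179.05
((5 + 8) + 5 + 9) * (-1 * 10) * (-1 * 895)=241650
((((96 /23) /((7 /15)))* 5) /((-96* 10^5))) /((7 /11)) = -0.00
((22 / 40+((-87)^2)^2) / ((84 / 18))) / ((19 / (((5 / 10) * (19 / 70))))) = 491055099 / 5600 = 87688.41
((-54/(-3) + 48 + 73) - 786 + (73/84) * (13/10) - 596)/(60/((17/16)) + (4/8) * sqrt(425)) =-567485024/24945025 + 301476419 * sqrt(17)/299340300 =-18.60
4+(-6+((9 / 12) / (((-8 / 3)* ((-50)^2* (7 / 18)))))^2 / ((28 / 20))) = -219519993439 / 109760000000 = -2.00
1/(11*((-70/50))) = -0.06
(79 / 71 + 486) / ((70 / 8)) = 27668 / 497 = 55.67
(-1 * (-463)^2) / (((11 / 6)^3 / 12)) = -555644448 / 1331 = -417463.90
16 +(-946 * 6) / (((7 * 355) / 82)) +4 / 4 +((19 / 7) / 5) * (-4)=-428583 / 2485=-172.47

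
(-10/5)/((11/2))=-4/11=-0.36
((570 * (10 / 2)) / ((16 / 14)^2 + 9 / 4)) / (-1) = -558600 / 697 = -801.43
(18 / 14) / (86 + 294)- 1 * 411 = -1093251 / 2660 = -411.00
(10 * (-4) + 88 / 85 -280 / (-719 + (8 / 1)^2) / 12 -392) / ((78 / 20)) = -110.49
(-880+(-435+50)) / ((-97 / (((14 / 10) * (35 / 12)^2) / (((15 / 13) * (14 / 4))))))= 805805 / 20952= 38.46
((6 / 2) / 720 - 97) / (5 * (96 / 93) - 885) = 0.11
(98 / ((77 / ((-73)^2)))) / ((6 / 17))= 634151 / 33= 19216.70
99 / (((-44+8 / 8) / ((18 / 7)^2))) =-32076 / 2107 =-15.22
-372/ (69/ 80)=-9920/ 23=-431.30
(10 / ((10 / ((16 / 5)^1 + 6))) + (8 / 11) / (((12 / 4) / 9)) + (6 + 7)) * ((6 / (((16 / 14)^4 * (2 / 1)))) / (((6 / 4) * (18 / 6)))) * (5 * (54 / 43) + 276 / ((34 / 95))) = 119130417 / 16082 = 7407.69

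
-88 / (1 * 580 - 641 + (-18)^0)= 22 / 15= 1.47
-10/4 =-5/2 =-2.50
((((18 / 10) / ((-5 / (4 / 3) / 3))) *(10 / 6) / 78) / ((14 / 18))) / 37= -0.00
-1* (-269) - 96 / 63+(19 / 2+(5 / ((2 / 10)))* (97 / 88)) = 562777 / 1848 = 304.53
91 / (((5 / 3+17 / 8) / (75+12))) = 2088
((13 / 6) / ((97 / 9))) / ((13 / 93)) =279 / 194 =1.44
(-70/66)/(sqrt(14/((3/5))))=-sqrt(210)/66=-0.22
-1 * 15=-15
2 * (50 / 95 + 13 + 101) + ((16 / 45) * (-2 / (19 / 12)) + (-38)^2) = 476692 / 285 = 1672.60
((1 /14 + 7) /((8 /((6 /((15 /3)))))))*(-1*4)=-297 /70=-4.24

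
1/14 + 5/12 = 41/84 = 0.49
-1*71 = -71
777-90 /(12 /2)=762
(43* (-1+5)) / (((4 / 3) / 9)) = 1161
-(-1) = 1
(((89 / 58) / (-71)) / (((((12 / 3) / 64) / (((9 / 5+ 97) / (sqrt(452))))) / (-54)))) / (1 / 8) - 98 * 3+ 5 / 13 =-3817 / 13+ 75973248 * sqrt(113) / 1163335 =400.60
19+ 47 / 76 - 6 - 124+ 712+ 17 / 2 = 46369 / 76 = 610.12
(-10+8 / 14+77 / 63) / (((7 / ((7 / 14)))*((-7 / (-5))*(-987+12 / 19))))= 49115 / 115706934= 0.00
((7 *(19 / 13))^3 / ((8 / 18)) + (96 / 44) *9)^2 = 55135393747551441 / 9344702224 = 5900176.64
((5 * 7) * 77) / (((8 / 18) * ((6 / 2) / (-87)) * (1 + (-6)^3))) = 140679 / 172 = 817.90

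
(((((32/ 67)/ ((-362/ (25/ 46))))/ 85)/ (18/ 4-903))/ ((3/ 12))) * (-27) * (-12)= 34560/ 2840252543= 0.00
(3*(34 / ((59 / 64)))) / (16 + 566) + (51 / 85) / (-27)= 43237 / 257535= 0.17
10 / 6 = 5 / 3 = 1.67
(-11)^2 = 121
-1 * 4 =-4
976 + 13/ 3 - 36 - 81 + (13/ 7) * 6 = 18364/ 21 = 874.48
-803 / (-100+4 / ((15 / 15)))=803 / 96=8.36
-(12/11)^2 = -1.19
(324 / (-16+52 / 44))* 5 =-17820 / 163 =-109.33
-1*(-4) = 4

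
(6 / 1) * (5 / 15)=2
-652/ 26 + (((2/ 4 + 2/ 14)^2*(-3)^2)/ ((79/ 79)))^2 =-5614883/ 499408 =-11.24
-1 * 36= -36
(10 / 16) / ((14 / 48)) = 15 / 7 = 2.14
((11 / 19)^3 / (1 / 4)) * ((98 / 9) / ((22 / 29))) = 11.14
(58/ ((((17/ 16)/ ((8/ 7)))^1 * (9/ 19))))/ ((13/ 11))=1551616/ 13923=111.44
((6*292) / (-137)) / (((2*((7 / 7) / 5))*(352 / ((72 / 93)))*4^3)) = -3285 / 2989888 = -0.00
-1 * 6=-6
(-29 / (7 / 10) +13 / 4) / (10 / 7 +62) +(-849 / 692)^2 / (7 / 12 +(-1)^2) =352219013 / 1009924176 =0.35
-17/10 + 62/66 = -251/330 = -0.76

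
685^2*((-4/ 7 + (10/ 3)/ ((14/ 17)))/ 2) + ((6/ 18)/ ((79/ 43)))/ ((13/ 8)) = 35178272291/ 43134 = 815557.85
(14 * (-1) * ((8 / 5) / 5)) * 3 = -336 / 25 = -13.44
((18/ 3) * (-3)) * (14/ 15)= -16.80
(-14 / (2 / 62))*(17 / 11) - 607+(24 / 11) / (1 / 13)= -13743 / 11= -1249.36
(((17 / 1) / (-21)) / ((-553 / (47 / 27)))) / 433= 799 / 135767583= 0.00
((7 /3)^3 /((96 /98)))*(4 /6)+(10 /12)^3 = 4483 /486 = 9.22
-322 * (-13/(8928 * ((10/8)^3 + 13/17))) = 0.17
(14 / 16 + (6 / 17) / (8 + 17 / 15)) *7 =119161 / 18632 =6.40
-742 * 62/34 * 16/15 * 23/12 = -2116184/765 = -2766.25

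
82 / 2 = 41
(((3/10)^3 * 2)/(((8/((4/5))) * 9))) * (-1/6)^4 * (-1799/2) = -0.00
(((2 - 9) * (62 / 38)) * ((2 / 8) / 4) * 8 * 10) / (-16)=1085 / 304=3.57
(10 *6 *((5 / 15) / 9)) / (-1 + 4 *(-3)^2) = 0.06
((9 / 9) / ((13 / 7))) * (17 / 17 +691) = 4844 / 13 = 372.62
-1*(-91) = 91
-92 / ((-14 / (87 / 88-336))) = -678063 / 308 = -2201.50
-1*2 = -2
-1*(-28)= 28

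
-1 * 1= -1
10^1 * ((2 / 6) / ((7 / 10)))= 100 / 21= 4.76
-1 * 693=-693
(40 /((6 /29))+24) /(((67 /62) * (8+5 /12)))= 161696 /6767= 23.89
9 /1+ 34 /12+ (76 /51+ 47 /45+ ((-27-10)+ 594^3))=320664378893 /1530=209584561.37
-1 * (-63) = 63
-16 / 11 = -1.45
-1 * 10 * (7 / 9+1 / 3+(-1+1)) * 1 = -100 / 9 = -11.11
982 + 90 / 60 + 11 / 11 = 1969 / 2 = 984.50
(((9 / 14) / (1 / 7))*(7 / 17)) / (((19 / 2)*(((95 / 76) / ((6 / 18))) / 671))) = 56364 / 1615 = 34.90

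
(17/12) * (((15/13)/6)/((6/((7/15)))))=119/5616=0.02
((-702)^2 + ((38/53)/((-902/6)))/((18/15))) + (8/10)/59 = 3474950801127/7051385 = 492804.01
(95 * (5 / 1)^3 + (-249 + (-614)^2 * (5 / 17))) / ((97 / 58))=73251.71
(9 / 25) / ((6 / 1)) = 3 / 50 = 0.06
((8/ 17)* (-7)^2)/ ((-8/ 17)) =-49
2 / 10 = 1 / 5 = 0.20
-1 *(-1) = 1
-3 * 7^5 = -50421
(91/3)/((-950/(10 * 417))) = -12649/95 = -133.15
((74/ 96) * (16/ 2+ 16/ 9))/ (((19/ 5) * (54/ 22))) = 22385/ 27702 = 0.81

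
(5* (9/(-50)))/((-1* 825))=3/2750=0.00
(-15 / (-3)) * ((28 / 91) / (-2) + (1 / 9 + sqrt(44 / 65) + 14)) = 2 * sqrt(715) / 13 + 8165 / 117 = 73.90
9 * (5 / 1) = 45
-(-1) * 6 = 6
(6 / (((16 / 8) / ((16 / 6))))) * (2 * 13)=208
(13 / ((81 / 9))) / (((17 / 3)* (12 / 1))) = 13 / 612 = 0.02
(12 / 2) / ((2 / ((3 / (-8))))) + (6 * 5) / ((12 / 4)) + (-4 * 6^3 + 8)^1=-6777 / 8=-847.12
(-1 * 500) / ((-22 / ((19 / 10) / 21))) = 475 / 231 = 2.06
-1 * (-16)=16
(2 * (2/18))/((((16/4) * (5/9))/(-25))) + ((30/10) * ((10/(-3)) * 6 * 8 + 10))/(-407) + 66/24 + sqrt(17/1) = 2207/1628 + sqrt(17) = 5.48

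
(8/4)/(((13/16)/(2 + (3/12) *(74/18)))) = 872/117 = 7.45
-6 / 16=-3 / 8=-0.38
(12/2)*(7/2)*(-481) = -10101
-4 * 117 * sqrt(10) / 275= -468 * sqrt(10) / 275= -5.38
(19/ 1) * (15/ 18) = 95/ 6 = 15.83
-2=-2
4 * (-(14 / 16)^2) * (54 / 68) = -1323 / 544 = -2.43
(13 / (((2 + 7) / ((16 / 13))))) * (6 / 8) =4 / 3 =1.33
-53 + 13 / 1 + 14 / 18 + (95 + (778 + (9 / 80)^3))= 3842054561 / 4608000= 833.78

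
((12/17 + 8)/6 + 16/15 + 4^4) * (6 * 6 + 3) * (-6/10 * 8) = -20567664/425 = -48394.50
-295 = -295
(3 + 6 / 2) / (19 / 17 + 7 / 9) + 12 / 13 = 7707 / 1885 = 4.09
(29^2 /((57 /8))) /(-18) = -3364 /513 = -6.56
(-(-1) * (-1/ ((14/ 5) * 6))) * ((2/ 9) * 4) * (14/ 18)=-10/ 243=-0.04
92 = 92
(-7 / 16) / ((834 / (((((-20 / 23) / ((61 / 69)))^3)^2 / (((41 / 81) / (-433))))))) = 119318346000000 / 293614613483339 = 0.41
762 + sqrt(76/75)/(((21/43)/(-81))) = 762 - 774 *sqrt(57)/35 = 595.04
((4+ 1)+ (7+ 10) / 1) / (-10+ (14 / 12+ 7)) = -12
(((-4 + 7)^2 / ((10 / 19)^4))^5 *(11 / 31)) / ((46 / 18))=219745383926768497250586033461451 / 71300000000000000000000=3081982944.27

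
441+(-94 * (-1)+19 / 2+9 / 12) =2181 / 4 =545.25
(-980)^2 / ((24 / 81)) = 3241350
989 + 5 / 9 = 8906 / 9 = 989.56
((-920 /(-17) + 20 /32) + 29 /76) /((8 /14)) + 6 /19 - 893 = -8229697 /10336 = -796.22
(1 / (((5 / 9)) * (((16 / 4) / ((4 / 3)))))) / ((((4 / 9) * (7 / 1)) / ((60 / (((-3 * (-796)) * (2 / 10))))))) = 135 / 5572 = 0.02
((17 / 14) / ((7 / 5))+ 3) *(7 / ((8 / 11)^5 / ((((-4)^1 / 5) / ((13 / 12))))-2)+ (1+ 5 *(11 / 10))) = 713315521 / 53871874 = 13.24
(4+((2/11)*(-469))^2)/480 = 110041/7260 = 15.16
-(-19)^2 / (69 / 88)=-31768 / 69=-460.41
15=15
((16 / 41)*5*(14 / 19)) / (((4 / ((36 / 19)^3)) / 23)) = 300464640 / 5343161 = 56.23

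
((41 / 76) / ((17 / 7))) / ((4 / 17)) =287 / 304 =0.94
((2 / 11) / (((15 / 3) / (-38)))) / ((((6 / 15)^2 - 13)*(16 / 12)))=95 / 1177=0.08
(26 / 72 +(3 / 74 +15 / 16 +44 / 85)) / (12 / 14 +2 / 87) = 170704121 / 80914560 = 2.11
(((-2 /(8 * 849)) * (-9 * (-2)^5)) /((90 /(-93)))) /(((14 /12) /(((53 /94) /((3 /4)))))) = 26288 /465535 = 0.06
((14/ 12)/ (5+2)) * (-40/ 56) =-5/ 42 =-0.12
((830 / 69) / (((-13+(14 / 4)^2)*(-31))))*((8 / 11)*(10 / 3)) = 265600 / 211761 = 1.25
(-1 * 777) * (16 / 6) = -2072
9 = 9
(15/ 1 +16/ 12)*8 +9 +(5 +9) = 461/ 3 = 153.67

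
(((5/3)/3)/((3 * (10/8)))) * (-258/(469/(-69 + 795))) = -83248/1407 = -59.17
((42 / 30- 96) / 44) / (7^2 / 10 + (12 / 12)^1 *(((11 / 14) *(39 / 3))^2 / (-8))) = 0.26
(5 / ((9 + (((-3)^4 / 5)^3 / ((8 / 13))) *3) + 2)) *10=50000 / 20737199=0.00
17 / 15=1.13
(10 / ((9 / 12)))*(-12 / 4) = -40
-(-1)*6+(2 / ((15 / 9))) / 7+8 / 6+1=893 / 105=8.50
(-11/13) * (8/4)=-22/13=-1.69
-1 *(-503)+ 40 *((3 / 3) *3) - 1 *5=618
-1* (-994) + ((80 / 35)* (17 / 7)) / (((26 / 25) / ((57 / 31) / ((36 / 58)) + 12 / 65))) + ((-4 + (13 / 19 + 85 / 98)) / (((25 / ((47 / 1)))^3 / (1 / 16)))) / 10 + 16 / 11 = 814567119909322441 / 804788985000000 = 1012.15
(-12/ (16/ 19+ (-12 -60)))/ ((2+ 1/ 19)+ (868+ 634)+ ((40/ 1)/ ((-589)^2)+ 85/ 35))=138421479/ 1236542592844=0.00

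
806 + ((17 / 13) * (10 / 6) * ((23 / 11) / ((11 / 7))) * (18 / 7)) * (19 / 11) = 14169088 / 17303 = 818.88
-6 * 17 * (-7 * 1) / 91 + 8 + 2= 232 / 13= 17.85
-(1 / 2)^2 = -1 / 4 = -0.25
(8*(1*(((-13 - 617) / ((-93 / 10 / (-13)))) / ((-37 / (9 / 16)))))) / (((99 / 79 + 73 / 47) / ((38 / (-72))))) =-20.14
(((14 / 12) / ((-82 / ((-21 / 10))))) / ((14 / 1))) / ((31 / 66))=231 / 50840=0.00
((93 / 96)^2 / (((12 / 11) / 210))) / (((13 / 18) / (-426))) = -709261245 / 6656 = -106559.68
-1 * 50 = -50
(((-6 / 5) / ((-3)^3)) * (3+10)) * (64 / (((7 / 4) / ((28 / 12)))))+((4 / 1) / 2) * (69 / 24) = 29729 / 540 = 55.05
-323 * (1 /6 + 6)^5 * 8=-22398098111 /972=-23043310.81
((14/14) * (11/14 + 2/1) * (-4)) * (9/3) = -234/7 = -33.43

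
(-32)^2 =1024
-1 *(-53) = 53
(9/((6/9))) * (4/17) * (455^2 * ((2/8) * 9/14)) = 7186725/68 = 105687.13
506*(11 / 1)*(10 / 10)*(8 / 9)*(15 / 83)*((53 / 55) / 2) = 107272 / 249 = 430.81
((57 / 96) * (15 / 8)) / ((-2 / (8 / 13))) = -285 / 832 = -0.34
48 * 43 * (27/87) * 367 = 6817392/29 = 235082.48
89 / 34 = 2.62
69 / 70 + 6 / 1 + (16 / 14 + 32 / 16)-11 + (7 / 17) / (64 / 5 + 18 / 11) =-199107 / 236215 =-0.84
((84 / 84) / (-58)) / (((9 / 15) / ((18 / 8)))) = -15 / 232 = -0.06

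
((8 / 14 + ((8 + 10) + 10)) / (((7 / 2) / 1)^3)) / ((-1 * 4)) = -400 / 2401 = -0.17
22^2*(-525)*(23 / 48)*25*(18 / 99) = -1106875 / 2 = -553437.50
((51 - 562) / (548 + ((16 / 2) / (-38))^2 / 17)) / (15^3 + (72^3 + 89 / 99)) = -0.00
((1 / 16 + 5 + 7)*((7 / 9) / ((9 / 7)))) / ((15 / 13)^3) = 20777029 / 4374000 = 4.75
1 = 1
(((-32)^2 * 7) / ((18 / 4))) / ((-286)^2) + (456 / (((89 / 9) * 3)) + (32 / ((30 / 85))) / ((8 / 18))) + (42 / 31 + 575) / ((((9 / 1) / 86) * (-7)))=-2016685719262 / 3554383833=-567.38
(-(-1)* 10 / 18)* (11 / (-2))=-55 / 18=-3.06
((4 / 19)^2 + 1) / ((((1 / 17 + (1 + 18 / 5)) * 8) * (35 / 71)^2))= 0.12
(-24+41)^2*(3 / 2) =867 / 2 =433.50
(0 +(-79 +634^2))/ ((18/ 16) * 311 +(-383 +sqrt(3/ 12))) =-357224/ 29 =-12318.07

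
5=5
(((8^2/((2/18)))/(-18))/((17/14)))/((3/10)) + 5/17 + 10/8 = -17605/204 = -86.30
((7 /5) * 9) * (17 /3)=71.40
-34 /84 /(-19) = 17 /798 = 0.02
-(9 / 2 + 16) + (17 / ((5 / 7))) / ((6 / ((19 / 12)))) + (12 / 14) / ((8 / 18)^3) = -44917 / 10080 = -4.46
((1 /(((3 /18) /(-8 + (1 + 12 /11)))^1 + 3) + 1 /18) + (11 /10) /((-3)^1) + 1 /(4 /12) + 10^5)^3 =1000090764321986.91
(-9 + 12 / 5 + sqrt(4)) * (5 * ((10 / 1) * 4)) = -920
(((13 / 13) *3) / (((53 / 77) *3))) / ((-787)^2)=0.00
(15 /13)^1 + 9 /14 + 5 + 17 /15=21649 /2730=7.93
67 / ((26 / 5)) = 335 / 26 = 12.88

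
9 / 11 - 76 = -827 / 11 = -75.18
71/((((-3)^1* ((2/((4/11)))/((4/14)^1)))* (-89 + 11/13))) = 1846/132363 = 0.01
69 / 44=1.57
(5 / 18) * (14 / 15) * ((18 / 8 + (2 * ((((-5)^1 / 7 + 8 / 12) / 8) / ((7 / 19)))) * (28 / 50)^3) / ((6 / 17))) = 50076509 / 30375000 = 1.65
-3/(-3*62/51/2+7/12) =612/253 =2.42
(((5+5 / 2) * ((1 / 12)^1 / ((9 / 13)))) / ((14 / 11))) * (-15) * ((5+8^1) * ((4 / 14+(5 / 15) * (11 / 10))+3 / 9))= -213785 / 1568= -136.34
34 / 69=0.49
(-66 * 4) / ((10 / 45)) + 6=-1182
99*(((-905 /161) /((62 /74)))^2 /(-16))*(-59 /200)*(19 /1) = 4977386953011 /3188490368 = 1561.05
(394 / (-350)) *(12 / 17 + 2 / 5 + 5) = -102243 / 14875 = -6.87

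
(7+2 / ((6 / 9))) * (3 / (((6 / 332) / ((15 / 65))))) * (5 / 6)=4150 / 13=319.23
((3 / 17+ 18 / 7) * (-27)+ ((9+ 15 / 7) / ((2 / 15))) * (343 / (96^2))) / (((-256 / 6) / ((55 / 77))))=129928215 / 109182976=1.19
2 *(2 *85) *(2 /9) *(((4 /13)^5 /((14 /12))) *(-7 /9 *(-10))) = 13926400 /10024911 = 1.39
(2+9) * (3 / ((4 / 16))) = 132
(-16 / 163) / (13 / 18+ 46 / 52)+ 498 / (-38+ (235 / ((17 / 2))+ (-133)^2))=-25264430 / 767471319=-0.03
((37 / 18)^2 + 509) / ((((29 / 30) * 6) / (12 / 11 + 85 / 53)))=1306168675 / 5477868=238.44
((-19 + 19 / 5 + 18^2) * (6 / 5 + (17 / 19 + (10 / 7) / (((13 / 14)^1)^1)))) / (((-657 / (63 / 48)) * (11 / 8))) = -24247748 / 14875575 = -1.63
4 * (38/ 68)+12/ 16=203/ 68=2.99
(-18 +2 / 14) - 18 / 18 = -132 / 7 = -18.86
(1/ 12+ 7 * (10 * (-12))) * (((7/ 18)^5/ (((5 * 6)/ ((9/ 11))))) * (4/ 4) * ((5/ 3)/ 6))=-169397753/ 2993075712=-0.06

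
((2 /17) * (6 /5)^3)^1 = 432 /2125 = 0.20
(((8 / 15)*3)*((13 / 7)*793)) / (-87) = -27.08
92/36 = 23/9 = 2.56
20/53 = 0.38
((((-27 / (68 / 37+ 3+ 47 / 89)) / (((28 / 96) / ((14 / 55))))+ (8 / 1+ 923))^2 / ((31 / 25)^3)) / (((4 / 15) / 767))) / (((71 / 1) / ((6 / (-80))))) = -3887465651457889325175 / 2841249474656032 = -1368223.98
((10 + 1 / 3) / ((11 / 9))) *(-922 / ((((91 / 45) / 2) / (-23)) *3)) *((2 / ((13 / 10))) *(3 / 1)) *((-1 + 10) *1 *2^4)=511183353600 / 13013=39282513.92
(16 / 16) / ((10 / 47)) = 47 / 10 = 4.70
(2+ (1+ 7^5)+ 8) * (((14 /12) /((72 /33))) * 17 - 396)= -156169145 /24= -6507047.71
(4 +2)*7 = 42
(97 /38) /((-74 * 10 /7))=-679 /28120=-0.02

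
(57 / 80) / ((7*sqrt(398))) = 57*sqrt(398) / 222880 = 0.01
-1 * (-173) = 173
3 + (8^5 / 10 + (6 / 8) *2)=32813 / 10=3281.30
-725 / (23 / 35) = -25375 / 23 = -1103.26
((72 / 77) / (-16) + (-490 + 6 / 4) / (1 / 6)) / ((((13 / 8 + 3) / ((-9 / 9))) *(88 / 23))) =10381809 / 62678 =165.64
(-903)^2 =815409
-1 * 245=-245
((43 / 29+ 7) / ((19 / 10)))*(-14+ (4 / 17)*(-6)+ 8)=-309960 / 9367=-33.09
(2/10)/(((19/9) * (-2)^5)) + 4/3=12133/9120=1.33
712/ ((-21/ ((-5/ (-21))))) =-3560/ 441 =-8.07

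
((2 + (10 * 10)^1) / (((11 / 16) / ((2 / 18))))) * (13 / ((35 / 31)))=219232 / 1155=189.81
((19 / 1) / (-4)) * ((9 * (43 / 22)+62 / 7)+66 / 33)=-135.13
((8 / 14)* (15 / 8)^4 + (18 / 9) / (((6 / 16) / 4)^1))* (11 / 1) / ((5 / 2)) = 6716897 / 53760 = 124.94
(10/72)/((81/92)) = 115/729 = 0.16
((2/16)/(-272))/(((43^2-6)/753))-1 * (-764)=3063920399/4010368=764.00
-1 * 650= -650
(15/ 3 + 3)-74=-66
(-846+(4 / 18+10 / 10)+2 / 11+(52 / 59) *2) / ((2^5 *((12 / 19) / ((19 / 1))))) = -1777199029 / 2242944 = -792.35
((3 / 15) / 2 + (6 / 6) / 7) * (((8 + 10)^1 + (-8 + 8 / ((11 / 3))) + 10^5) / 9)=1335877 / 495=2698.74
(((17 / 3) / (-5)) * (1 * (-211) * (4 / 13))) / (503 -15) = 3587 / 23790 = 0.15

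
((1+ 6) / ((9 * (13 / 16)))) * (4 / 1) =448 / 117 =3.83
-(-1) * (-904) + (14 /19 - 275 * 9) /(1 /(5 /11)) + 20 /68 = -7206802 /3553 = -2028.37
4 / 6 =2 / 3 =0.67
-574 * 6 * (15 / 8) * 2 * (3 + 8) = -142065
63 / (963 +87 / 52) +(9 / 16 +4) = 1238105 / 267536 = 4.63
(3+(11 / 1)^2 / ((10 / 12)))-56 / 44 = 8081 / 55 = 146.93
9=9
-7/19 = -0.37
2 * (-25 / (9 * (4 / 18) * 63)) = -25 / 63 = -0.40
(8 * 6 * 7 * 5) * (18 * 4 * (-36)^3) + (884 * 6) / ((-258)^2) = -31304548638278 / 5547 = -5643509759.92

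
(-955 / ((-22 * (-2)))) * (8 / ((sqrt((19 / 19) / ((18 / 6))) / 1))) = -1910 * sqrt(3) / 11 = -300.75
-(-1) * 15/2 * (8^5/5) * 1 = 49152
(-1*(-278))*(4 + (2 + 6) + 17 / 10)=19043 / 5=3808.60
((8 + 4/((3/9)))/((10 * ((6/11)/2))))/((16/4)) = 11/6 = 1.83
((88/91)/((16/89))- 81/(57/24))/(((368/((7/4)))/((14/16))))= -695345/5817344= -0.12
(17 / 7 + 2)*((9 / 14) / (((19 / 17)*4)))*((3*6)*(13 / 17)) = 8.77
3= 3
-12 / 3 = -4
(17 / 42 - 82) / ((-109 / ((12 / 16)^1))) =3427 / 6104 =0.56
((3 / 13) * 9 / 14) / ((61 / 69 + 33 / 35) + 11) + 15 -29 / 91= 82835749 / 5637814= 14.69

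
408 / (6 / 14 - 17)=-714 / 29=-24.62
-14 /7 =-2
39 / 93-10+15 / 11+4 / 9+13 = 16043 / 3069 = 5.23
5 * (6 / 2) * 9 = 135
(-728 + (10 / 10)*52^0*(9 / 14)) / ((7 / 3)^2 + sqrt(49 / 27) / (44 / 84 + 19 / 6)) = -2201819175 / 16407062 + 42615855*sqrt(3) / 8203531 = -125.20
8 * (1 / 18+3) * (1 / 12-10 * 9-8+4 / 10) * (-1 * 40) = 2574440 / 27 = 95349.63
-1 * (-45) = 45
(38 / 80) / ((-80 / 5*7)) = -19 / 4480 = -0.00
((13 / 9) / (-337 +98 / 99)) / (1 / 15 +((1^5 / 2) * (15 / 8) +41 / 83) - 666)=569712 / 88064942681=0.00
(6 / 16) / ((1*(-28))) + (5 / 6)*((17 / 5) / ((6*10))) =341 / 10080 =0.03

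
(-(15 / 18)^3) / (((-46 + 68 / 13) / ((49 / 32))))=15925 / 732672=0.02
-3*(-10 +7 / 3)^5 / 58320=6436343 / 4723920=1.36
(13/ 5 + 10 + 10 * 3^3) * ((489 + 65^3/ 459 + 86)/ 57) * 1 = 16910470/ 2907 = 5817.16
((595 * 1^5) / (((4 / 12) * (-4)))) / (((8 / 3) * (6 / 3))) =-83.67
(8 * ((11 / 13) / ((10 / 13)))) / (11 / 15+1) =5.08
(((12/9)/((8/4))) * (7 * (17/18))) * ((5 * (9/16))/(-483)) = -85/3312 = -0.03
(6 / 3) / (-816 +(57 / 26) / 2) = -0.00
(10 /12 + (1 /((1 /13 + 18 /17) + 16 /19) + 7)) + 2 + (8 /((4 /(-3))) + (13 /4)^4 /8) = 932995331 /51025920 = 18.28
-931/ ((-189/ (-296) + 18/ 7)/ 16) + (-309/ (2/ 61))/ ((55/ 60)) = -1091697826/ 73161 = -14921.85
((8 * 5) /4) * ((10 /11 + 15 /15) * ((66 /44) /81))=35 /99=0.35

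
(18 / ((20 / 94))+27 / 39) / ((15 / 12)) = 22176 / 325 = 68.23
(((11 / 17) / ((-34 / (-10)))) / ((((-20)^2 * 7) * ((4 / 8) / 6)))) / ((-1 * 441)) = -11 / 5947620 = -0.00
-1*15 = -15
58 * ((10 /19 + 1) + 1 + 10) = 13804 /19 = 726.53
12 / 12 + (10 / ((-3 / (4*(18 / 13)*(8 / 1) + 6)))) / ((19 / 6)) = -12833 / 247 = -51.96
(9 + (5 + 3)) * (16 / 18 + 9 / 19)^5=11674237558681 / 146211169851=79.85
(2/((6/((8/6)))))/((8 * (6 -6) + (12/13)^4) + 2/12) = 228488/458931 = 0.50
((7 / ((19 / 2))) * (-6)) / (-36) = 7 / 57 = 0.12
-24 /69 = -8 /23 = -0.35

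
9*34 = 306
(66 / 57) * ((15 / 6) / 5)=11 / 19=0.58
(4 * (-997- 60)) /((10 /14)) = -29596 /5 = -5919.20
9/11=0.82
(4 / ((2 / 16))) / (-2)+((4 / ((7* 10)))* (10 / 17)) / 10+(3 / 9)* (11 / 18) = -15.79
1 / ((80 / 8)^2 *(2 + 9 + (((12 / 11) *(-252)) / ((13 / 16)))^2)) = 20449 / 234123639500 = 0.00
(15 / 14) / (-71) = -15 / 994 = -0.02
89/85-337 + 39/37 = -1053257/3145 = -334.90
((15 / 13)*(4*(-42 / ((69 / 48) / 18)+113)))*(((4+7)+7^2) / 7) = -34189200 / 2093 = -16335.02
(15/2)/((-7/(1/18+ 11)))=-995/84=-11.85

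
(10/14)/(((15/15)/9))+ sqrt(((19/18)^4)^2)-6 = 1227175/734832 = 1.67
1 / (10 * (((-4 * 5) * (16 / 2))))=-1 / 1600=-0.00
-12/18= -2/3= -0.67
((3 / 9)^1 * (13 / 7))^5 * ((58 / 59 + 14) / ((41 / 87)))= 9518467348 / 3293146773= 2.89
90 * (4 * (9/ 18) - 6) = -360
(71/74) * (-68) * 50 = -120700/37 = -3262.16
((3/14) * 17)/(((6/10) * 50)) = 17/140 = 0.12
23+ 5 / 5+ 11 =35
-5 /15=-0.33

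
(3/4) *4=3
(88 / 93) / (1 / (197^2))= 36722.49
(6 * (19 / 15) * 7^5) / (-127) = -638666 / 635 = -1005.77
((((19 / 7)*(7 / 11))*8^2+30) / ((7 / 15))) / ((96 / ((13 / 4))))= 50245 / 4928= 10.20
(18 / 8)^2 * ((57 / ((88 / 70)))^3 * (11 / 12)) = 214384046625 / 495616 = 432560.79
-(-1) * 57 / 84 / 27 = 19 / 756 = 0.03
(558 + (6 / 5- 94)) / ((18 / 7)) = 8141 / 45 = 180.91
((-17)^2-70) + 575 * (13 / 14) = 10541 / 14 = 752.93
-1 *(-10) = 10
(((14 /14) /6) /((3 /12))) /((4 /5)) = 5 /6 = 0.83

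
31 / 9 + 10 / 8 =169 / 36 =4.69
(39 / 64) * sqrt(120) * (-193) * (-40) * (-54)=-1016145 * sqrt(30) / 2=-2782827.69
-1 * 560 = -560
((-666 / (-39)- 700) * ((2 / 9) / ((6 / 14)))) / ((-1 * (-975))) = -124292 / 342225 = -0.36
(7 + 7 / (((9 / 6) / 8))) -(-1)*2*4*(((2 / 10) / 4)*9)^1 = 719 / 15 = 47.93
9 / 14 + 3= 51 / 14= 3.64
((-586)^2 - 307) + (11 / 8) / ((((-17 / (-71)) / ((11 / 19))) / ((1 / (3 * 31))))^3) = 343089.00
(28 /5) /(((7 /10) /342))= 2736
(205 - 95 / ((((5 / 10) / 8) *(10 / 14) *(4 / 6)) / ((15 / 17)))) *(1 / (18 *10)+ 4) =-6401759 / 612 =-10460.39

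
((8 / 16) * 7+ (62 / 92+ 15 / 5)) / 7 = 165 / 161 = 1.02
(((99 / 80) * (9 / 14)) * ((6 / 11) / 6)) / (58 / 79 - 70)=-0.00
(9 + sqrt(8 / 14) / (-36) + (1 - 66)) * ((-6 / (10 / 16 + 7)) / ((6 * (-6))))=-1.22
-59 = -59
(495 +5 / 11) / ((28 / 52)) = 70850 / 77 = 920.13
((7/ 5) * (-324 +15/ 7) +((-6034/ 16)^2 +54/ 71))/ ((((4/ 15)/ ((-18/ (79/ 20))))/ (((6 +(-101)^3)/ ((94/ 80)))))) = 2240105781938637375/ 1054492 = 2124345923855.88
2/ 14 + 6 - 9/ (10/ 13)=-5.56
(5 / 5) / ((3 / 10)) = 10 / 3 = 3.33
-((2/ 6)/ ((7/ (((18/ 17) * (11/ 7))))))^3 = -287496/ 578009537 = -0.00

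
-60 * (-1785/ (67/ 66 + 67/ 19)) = 1580040/ 67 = 23582.69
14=14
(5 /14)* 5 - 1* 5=-45 /14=-3.21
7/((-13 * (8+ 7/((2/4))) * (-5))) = 7/1430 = 0.00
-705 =-705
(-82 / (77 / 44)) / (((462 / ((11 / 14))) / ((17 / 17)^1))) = -82 / 1029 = -0.08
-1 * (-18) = 18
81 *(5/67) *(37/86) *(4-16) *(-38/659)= 3416580/1898579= 1.80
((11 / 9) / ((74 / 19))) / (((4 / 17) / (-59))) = -209627 / 2664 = -78.69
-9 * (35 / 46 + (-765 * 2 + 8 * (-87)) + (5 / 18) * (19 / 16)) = 14737799 / 736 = 20024.18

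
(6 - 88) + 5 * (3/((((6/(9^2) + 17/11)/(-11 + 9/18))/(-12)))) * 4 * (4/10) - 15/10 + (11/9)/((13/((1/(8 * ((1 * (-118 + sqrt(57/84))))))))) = 1783.71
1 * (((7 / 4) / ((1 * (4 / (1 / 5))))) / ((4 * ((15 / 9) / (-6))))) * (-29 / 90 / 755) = 203 / 6040000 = 0.00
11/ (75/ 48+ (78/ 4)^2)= 176/ 6109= 0.03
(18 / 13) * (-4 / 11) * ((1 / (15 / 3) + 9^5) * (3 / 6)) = -10628856 / 715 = -14865.53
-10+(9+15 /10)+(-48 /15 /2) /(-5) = 41 /50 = 0.82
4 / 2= 2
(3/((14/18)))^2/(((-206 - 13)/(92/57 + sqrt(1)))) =-12069/67963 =-0.18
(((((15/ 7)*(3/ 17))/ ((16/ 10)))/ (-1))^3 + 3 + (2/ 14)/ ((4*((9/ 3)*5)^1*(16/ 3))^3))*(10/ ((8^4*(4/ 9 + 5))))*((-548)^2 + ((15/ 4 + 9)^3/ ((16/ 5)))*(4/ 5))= 4572450239158094515227/ 11348717980302180352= 402.90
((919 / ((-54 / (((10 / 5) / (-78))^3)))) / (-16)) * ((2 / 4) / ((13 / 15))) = -4595 / 444180672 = -0.00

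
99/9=11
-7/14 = -1/2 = -0.50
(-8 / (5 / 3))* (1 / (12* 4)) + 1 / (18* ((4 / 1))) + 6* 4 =8609 / 360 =23.91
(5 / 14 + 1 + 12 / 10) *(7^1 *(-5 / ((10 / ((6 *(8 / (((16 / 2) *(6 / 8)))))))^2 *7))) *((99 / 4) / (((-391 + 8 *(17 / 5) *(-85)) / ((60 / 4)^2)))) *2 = 212652 / 6307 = 33.72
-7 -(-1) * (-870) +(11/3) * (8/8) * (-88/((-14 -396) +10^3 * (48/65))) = -877.98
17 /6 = 2.83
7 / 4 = 1.75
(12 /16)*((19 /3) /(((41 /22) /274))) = 28633 /41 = 698.37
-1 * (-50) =50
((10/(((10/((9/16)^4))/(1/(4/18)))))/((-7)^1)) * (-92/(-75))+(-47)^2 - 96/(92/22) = 288309485293/131891200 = 2185.96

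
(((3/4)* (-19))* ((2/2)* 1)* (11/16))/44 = -57/256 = -0.22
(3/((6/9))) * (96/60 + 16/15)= 12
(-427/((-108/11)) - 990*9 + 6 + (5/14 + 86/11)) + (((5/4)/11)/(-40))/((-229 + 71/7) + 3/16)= -1802929673773/203667156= -8852.33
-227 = -227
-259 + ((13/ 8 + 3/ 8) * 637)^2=1622817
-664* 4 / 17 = -2656 / 17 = -156.24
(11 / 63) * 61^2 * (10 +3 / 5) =2169343 / 315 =6886.80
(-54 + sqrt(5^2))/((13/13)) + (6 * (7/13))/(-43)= -27433/559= -49.08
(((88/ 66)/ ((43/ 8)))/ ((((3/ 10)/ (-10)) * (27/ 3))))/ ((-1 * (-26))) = -1600/ 45279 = -0.04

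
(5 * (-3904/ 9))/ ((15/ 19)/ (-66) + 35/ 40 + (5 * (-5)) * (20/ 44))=32637440/ 158013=206.55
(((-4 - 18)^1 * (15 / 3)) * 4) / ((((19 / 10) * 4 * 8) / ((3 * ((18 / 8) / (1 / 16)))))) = -14850 / 19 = -781.58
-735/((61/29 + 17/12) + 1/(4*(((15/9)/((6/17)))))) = -21741300/105691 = -205.71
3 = 3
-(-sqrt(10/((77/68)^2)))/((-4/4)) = -2.79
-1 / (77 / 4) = -0.05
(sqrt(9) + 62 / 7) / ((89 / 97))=8051 / 623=12.92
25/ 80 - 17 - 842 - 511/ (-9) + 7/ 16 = -28853/ 36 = -801.47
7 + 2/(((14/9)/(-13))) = -68/7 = -9.71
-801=-801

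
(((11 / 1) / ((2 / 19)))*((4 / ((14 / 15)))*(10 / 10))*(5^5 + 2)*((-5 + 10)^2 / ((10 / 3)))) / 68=147047175 / 952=154461.32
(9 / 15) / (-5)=-3 / 25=-0.12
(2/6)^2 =1/9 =0.11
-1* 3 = -3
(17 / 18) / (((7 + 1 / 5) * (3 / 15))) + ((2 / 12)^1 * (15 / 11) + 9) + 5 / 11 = 73687 / 7128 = 10.34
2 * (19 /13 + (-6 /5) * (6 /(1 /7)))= -6362 /65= -97.88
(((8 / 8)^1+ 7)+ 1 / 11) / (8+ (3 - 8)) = 89 / 33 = 2.70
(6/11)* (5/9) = 10/33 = 0.30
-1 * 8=-8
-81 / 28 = -2.89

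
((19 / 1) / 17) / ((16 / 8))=19 / 34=0.56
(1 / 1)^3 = 1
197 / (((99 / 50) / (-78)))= -256100 / 33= -7760.61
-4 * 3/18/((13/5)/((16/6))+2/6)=-80/157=-0.51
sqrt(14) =3.74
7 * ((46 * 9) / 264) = 483 / 44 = 10.98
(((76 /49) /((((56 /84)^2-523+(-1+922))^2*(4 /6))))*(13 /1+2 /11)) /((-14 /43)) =-28786995 /48518501108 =-0.00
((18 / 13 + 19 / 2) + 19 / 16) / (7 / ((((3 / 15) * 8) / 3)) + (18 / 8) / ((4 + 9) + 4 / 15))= 166563 / 183430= 0.91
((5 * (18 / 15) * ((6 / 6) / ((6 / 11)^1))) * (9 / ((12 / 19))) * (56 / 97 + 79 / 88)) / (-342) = -4197 / 6208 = -0.68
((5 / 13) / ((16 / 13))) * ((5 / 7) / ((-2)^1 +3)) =0.22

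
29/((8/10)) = 145/4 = 36.25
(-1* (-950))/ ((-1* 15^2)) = -38/ 9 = -4.22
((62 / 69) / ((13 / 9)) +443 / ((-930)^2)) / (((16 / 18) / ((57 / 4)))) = 9177219849 / 919484800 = 9.98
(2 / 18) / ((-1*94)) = -1 / 846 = -0.00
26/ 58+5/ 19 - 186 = -102094/ 551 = -185.29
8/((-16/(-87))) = 87/2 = 43.50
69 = 69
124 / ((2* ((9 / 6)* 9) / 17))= 2108 / 27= 78.07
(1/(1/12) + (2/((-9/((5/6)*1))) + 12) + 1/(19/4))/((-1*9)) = -12325/4617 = -2.67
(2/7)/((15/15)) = 2/7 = 0.29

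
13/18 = 0.72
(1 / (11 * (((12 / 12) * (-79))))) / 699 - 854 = -518746075 / 607431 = -854.00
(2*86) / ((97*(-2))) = -86 / 97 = -0.89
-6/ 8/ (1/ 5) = -15/ 4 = -3.75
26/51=0.51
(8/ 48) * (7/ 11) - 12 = -785/ 66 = -11.89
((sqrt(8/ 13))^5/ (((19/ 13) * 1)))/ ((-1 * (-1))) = 128 * sqrt(26)/ 3211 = 0.20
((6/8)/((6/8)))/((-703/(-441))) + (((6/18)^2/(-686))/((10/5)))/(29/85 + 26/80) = 616579741/983082933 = 0.63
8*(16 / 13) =128 / 13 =9.85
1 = 1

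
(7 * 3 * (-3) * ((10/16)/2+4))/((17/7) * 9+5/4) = -11.76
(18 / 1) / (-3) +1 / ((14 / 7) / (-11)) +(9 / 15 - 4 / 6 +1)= -317 / 30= -10.57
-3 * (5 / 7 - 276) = 825.86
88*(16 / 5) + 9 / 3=284.60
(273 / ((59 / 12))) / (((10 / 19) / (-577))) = -17957394 / 295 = -60872.52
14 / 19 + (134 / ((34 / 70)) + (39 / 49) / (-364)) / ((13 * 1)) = 126502919 / 5761028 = 21.96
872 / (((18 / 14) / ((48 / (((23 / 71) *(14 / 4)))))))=1981184 / 69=28712.81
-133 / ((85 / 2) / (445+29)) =-126084 / 85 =-1483.34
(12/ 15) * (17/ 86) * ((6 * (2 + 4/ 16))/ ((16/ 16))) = 2.13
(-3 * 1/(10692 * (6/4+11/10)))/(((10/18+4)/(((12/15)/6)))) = -1/316602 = -0.00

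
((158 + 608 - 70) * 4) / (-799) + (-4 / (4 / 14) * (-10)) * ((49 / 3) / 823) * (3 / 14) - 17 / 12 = -33975473 / 7890924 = -4.31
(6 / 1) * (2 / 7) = 12 / 7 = 1.71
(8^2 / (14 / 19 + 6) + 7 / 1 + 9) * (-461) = -23511 / 2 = -11755.50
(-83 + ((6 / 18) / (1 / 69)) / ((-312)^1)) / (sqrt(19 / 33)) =-25919 *sqrt(627) / 5928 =-109.48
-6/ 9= -2/ 3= -0.67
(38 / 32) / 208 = 19 / 3328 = 0.01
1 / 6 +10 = 61 / 6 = 10.17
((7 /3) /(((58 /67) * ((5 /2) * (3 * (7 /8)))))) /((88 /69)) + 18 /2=44606 /4785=9.32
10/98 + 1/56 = 47/392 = 0.12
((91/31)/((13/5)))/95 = 7/589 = 0.01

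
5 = 5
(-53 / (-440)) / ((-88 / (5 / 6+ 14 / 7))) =-901 / 232320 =-0.00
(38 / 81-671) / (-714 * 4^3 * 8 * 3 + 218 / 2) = 54313 / 88824195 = 0.00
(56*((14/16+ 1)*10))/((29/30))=31500/29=1086.21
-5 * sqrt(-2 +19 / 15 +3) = -sqrt(510) / 3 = -7.53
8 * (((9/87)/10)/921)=4/44515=0.00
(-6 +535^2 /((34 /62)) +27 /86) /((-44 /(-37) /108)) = 762304469463 /16082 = 47401098.71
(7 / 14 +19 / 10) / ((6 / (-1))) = -0.40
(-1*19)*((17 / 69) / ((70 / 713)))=-10013 / 210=-47.68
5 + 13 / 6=43 / 6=7.17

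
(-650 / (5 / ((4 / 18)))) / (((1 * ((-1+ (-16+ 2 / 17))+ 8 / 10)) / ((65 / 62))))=718250 / 381393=1.88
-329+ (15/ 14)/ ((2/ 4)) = -2288/ 7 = -326.86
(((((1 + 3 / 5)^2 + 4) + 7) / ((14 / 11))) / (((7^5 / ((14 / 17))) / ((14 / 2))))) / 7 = 3729 / 7142975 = 0.00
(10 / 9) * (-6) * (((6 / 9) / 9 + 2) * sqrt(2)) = -1120 * sqrt(2) / 81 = -19.55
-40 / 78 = -20 / 39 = -0.51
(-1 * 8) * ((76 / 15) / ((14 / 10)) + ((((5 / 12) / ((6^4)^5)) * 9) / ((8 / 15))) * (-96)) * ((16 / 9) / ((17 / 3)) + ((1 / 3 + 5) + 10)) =-65178923301860099 / 143876605280256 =-453.02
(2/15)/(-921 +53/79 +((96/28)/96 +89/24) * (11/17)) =-0.00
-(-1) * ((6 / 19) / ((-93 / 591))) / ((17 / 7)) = -8274 / 10013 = -0.83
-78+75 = -3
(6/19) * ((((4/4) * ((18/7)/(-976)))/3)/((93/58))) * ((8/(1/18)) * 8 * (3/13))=-150336/3269539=-0.05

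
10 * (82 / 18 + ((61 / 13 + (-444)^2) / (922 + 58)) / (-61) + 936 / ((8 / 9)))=7373753059 / 699426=10542.58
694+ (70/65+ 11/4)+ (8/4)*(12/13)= 36383/52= 699.67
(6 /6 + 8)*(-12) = -108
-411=-411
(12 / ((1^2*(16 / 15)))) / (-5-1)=-15 / 8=-1.88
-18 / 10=-9 / 5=-1.80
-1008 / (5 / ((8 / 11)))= -8064 / 55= -146.62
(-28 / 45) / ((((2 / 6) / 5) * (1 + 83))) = -1 / 9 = -0.11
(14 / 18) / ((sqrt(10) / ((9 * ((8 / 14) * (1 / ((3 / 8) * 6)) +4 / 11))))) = 214 * sqrt(10) / 495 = 1.37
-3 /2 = -1.50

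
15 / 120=0.12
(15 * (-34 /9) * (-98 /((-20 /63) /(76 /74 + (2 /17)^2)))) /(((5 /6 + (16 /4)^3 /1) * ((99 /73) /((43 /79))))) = -23966830020 /212627789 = -112.72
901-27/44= 39617/44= 900.39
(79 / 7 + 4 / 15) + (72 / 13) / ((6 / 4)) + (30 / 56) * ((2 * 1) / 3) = 42593 / 2730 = 15.60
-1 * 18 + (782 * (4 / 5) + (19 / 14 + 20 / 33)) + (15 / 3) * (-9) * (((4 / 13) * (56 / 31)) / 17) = 9623546641 / 15825810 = 608.09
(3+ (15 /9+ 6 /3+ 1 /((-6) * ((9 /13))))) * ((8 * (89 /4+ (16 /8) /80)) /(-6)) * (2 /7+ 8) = -1581.33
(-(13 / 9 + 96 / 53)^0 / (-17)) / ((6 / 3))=0.03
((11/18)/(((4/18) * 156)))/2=11/1248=0.01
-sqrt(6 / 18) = -sqrt(3) / 3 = -0.58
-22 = -22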